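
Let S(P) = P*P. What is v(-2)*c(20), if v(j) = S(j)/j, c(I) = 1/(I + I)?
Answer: -1/20 ≈ -0.050000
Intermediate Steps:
S(P) = P²
c(I) = 1/(2*I)
v(j) = j (v(j) = j²/j = j)
v(-2)*c(20) = -1/20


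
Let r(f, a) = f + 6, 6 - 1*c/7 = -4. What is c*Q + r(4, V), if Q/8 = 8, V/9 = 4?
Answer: 4490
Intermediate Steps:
c = 70 (c = 42 - 7*(-4) = 42 + 28 = 70)
V = 36 (V = 9*4 = 36)
r(f, a) = 6 + f
Q = 64 (Q = 8*8 = 64)
c*Q + r(4, V) = 70*64 + (6 + 4) = 4480 + 10 = 4490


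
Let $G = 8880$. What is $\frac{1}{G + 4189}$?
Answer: $\frac{1}{13069} \approx 7.6517 \cdot 10^{-5}$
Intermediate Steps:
$\frac{1}{G + 4189} = \frac{1}{8880 + 4189} = \frac{1}{13069}$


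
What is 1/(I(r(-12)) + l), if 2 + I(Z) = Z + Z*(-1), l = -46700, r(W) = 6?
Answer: -1/46702 ≈ -2.1412e-5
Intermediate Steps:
I(Z) = -2 (I(Z) = -2 + (Z + Z*(-1)) = -2 + (Z - Z) = -2 + 0 = -2)
1/(I(r(-12)) + l) = 1/(-2 - 46700) = 1/(-46702) = -1/46702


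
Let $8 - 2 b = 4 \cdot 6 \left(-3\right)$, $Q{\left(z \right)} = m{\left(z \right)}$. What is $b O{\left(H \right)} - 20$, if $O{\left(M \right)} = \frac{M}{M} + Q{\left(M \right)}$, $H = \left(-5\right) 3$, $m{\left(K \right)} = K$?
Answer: $-580$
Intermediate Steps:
$Q{\left(z \right)} = z$
$H = -15$
$b = 40$ ($b = 4 - \frac{4 \cdot 6 \left(-3\right)}{2} = 4 - \frac{24 \left(-3\right)}{2} = 4 - -36 = 4 + 36 = 40$)
$O{\left(M \right)} = 1 + M$ ($O{\left(M \right)} = \frac{M}{M} + M = 1 + M$)
$b O{\left(H \right)} - 20 = 40 \left(1 - 15\right) - 20 = 40 \left(-14\right) - 20 = -560 - 20 = -580$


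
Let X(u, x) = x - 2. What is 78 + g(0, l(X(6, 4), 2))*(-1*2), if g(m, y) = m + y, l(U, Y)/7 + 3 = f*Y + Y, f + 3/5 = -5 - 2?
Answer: 1524/5 ≈ 304.80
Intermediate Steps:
f = -38/5 (f = -⅗ + (-5 - 2) = -⅗ - 7 = -38/5 ≈ -7.6000)
X(u, x) = -2 + x
l(U, Y) = -21 - 231*Y/5 (l(U, Y) = -21 + 7*(-38*Y/5 + Y) = -21 + 7*(-33*Y/5) = -21 - 231*Y/5)
78 + g(0, l(X(6, 4), 2))*(-1*2) = 78 + (0 + (-21 - 231/5*2))*(-1*2) = 78 + (0 + (-21 - 462/5))*(-2) = 78 + (0 - 567/5)*(-2) = 78 - 567/5*(-2) = 78 + 1134/5 = 1524/5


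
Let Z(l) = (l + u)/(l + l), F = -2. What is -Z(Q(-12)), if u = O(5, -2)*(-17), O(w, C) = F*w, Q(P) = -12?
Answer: 79/12 ≈ 6.5833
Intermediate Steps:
O(w, C) = -2*w
u = 170 (u = -2*5*(-17) = -10*(-17) = 170)
Z(l) = (170 + l)/(2*l) (Z(l) = (l + 170)/(l + l) = (170 + l)/((2*l)) = (170 + l)*(1/(2*l)) = (170 + l)/(2*l))
-Z(Q(-12)) = -(170 - 12)/(2*(-12)) = -(-1)*158/(2*12) = -1*(-79/12) = 79/12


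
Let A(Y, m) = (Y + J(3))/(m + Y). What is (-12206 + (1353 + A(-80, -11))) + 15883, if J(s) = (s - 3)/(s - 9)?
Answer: 457810/91 ≈ 5030.9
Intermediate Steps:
J(s) = (-3 + s)/(-9 + s)
A(Y, m) = Y/(Y + m) (A(Y, m) = (Y + (-3 + 3)/(-9 + 3))/(m + Y) = (Y + 0/(-6))/(Y + m) = (Y - ⅙*0)/(Y + m) = (Y + 0)/(Y + m) = Y/(Y + m))
(-12206 + (1353 + A(-80, -11))) + 15883 = (-12206 + (1353 - 80/(-80 - 11))) + 15883 = (-12206 + (1353 - 80/(-91))) + 15883 = (-12206 + (1353 - 80*(-1/91))) + 15883 = (-12206 + (1353 + 80/91)) + 15883 = (-12206 + 123203/91) + 15883 = -987543/91 + 15883 = 457810/91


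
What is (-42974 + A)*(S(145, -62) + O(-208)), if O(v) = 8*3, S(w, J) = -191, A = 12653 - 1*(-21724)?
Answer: 1435699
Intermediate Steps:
A = 34377 (A = 12653 + 21724 = 34377)
O(v) = 24
(-42974 + A)*(S(145, -62) + O(-208)) = (-42974 + 34377)*(-191 + 24) = -8597*(-167) = 1435699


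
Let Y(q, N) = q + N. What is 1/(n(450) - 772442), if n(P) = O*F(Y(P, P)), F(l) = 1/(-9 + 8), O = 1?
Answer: -1/772443 ≈ -1.2946e-6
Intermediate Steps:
Y(q, N) = N + q
F(l) = -1 (F(l) = 1/(-1) = -1)
n(P) = -1 (n(P) = 1*(-1) = -1)
1/(n(450) - 772442) = 1/(-1 - 772442) = 1/(-772443) = -1/772443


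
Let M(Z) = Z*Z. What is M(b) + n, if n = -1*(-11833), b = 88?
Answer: 19577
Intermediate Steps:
n = 11833
M(Z) = Z²
M(b) + n = 88² + 11833 = 7744 + 11833 = 19577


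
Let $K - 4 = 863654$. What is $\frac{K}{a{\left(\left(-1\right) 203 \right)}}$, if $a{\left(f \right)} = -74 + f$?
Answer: $- \frac{863658}{277} \approx -3117.9$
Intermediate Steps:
$K = 863658$ ($K = 4 + 863654 = 863658$)
$\frac{K}{a{\left(\left(-1\right) 203 \right)}} = \frac{863658}{-74 - 203} = \frac{863658}{-277} = 863658 \left(- \frac{1}{277}\right) = - \frac{863658}{277}$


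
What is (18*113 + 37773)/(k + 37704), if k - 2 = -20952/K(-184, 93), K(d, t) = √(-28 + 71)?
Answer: 32270698953/30347969222 + 208509066*√43/15173984611 ≈ 1.1535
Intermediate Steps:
K(d, t) = √43
k = 2 - 20952*√43/43 ≈ -3193.1
(18*113 + 37773)/(k + 37704) = (18*113 + 37773)/((2 - 20952*√43/43) + 37704) = (2034 + 37773)/(37706 - 20952*√43/43) = 39807/(37706 - 20952*√43/43)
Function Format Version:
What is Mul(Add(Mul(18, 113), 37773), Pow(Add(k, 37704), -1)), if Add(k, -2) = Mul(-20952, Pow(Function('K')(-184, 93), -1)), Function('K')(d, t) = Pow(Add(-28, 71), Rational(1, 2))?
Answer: Add(Rational(32270698953, 30347969222), Mul(Rational(208509066, 15173984611), Pow(43, Rational(1, 2)))) ≈ 1.1535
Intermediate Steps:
Function('K')(d, t) = Pow(43, Rational(1, 2))
k = Add(2, Mul(Rational(-20952, 43), Pow(43, Rational(1, 2)))) (k = Add(2, Mul(-20952, Pow(Pow(43, Rational(1, 2)), -1))) = Add(2, Mul(-20952, Mul(Rational(1, 43), Pow(43, Rational(1, 2))))) = Add(2, Mul(Rational(-20952, 43), Pow(43, Rational(1, 2)))) ≈ -3193.1)
Mul(Add(Mul(18, 113), 37773), Pow(Add(k, 37704), -1)) = Mul(Add(Mul(18, 113), 37773), Pow(Add(Add(2, Mul(Rational(-20952, 43), Pow(43, Rational(1, 2)))), 37704), -1)) = Mul(Add(2034, 37773), Pow(Add(37706, Mul(Rational(-20952, 43), Pow(43, Rational(1, 2)))), -1)) = Mul(39807, Pow(Add(37706, Mul(Rational(-20952, 43), Pow(43, Rational(1, 2)))), -1))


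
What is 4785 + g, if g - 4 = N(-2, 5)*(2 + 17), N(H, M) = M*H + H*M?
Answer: 4409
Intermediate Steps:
N(H, M) = 2*H*M (N(H, M) = H*M + H*M = 2*H*M)
g = -376 (g = 4 + (2*(-2)*5)*(2 + 17) = 4 - 20*19 = 4 - 380 = -376)
4785 + g = 4785 - 376 = 4409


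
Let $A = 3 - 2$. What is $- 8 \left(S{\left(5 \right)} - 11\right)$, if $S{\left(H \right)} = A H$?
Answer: $48$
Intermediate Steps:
$A = 1$
$S{\left(H \right)} = H$ ($S{\left(H \right)} = 1 H = H$)
$- 8 \left(S{\left(5 \right)} - 11\right) = - 8 \left(5 - 11\right) = \left(-8\right) \left(-6\right) = 48$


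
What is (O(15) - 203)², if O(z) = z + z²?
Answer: 1369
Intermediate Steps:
(O(15) - 203)² = (15*(1 + 15) - 203)² = (15*16 - 203)² = (240 - 203)² = 37² = 1369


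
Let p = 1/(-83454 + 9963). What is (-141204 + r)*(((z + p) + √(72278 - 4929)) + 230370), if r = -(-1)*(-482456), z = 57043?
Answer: -13173114148582120/73491 - 623660*√67349 ≈ -1.7941e+11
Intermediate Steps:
r = -482456 (r = -1*482456 = -482456)
p = -1/73491 (p = 1/(-73491) = -1/73491 ≈ -1.3607e-5)
(-141204 + r)*(((z + p) + √(72278 - 4929)) + 230370) = (-141204 - 482456)*(((57043 - 1/73491) + √(72278 - 4929)) + 230370) = -623660*((4192147112/73491 + √67349) + 230370) = -623660*(21122268782/73491 + √67349) = -13173114148582120/73491 - 623660*√67349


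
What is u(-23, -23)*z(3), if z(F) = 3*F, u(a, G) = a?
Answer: -207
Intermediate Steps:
u(-23, -23)*z(3) = -69*3 = -23*9 = -207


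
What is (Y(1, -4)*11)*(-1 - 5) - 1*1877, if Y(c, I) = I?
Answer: -1613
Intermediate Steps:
(Y(1, -4)*11)*(-1 - 5) - 1*1877 = (-4*11)*(-1 - 5) - 1*1877 = -44*(-6) - 1877 = 264 - 1877 = -1613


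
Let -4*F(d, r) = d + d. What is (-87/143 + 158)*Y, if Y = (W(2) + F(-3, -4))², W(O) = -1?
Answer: 22507/572 ≈ 39.348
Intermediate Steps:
F(d, r) = -d/2 (F(d, r) = -(d + d)/4 = -d/2)
Y = ¼ (Y = (-1 - ½*(-3))² = (-1 + 3/2)² = (½)² = ¼ ≈ 0.25000)
(-87/143 + 158)*Y = (-87/143 + 158)*(¼) = (22507/143)*(¼) = 22507/572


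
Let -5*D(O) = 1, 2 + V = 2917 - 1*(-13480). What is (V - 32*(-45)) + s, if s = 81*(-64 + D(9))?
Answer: 63174/5 ≈ 12635.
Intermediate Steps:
V = 16395 (V = -2 + (2917 - 1*(-13480)) = -2 + (2917 + 13480) = -2 + 16397 = 16395)
D(O) = -⅕ (D(O) = -⅕*1 = -⅕)
s = -26001/5 (s = 81*(-64 - ⅕) = 81*(-321/5) = -26001/5 ≈ -5200.2)
(V - 32*(-45)) + s = (16395 - 32*(-45)) - 26001/5 = (16395 + 1440) - 26001/5 = 17835 - 26001/5 = 63174/5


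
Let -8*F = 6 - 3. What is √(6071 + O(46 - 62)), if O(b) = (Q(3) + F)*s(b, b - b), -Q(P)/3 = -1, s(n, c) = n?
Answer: √6029 ≈ 77.647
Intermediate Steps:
Q(P) = 3 (Q(P) = -3*(-1) = 3)
F = -3/8 (F = -(6 - 3)/8 = -⅛*3 = -3/8 ≈ -0.37500)
O(b) = 21*b/8 (O(b) = (3 - 3/8)*b = 21*b/8)
√(6071 + O(46 - 62)) = √(6071 + 21*(46 - 62)/8) = √(6071 + (21/8)*(-16)) = √(6071 - 42) = √6029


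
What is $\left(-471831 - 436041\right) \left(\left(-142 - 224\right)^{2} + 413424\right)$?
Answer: $-496950975360$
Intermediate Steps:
$\left(-471831 - 436041\right) \left(\left(-142 - 224\right)^{2} + 413424\right) = - 907872 \left(\left(-366\right)^{2} + 413424\right) = - 907872 \left(133956 + 413424\right) = \left(-907872\right) 547380 = -496950975360$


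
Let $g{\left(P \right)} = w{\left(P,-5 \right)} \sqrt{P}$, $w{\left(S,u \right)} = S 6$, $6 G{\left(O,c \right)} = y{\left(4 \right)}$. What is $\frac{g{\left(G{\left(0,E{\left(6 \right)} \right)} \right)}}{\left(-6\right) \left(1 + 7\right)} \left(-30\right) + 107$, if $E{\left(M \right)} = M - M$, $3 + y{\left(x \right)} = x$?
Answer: $107 + \frac{5 \sqrt{6}}{48} \approx 107.26$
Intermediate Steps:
$y{\left(x \right)} = -3 + x$
$E{\left(M \right)} = 0$
$G{\left(O,c \right)} = \frac{1}{6}$ ($G{\left(O,c \right)} = \frac{-3 + 4}{6} = \frac{1}{6} \cdot 1 = \frac{1}{6}$)
$w{\left(S,u \right)} = 6 S$
$g{\left(P \right)} = 6 P^{\frac{3}{2}}$ ($g{\left(P \right)} = 6 P \sqrt{P} = 6 P^{\frac{3}{2}}$)
$\frac{g{\left(G{\left(0,E{\left(6 \right)} \right)} \right)}}{\left(-6\right) \left(1 + 7\right)} \left(-30\right) + 107 = \frac{6 \left(\frac{1}{6}\right)^{\frac{3}{2}}}{\left(-6\right) \left(1 + 7\right)} \left(-30\right) + 107 = \frac{6 \frac{\sqrt{6}}{36}}{\left(-6\right) 8} \left(-30\right) + 107 = \frac{\frac{1}{6} \sqrt{6}}{-48} \left(-30\right) + 107 = \frac{\sqrt{6}}{6} \left(- \frac{1}{48}\right) \left(-30\right) + 107 = - \frac{\sqrt{6}}{288} \left(-30\right) + 107 = \frac{5 \sqrt{6}}{48} + 107 = 107 + \frac{5 \sqrt{6}}{48}$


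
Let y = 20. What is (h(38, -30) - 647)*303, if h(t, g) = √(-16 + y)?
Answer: -195435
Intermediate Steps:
h(t, g) = 2 (h(t, g) = √(-16 + 20) = √4 = 2)
(h(38, -30) - 647)*303 = (2 - 647)*303 = -645*303 = -195435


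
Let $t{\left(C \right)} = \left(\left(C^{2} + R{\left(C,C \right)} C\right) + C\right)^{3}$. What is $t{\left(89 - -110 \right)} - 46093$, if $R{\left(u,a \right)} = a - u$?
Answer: $63044791953907$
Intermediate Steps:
$t{\left(C \right)} = \left(C + C^{2}\right)^{3}$ ($t{\left(C \right)} = \left(\left(C^{2} + \left(C - C\right) C\right) + C\right)^{3} = \left(\left(C^{2} + 0 C\right) + C\right)^{3} = \left(\left(C^{2} + 0\right) + C\right)^{3} = \left(C^{2} + C\right)^{3} = \left(C + C^{2}\right)^{3}$)
$t{\left(89 - -110 \right)} - 46093 = \left(89 - -110\right)^{3} \left(1 + \left(89 - -110\right)\right)^{3} - 46093 = \left(89 + 110\right)^{3} \left(1 + \left(89 + 110\right)\right)^{3} - 46093 = 199^{3} \left(1 + 199\right)^{3} - 46093 = 7880599 \cdot 200^{3} - 46093 = 7880599 \cdot 8000000 - 46093 = 63044792000000 - 46093 = 63044791953907$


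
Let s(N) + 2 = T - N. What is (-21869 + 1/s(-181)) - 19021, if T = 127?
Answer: -12512339/306 ≈ -40890.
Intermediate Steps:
s(N) = 125 - N (s(N) = -2 + (127 - N) = 125 - N)
(-21869 + 1/s(-181)) - 19021 = (-21869 + 1/(125 - 1*(-181))) - 19021 = (-21869 + 1/(125 + 181)) - 19021 = (-21869 + 1/306) - 19021 = -6691913/306 - 19021 = -12512339/306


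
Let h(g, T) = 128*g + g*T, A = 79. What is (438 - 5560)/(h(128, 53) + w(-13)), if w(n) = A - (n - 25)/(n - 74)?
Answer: -445614/2022451 ≈ -0.22033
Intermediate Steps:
w(n) = 79 - (-25 + n)/(-74 + n) (w(n) = 79 - (n - 25)/(n - 74) = 79 - (-25 + n)/(-74 + n))
h(g, T) = 128*g + T*g
(438 - 5560)/(h(128, 53) + w(-13)) = (438 - 5560)/(128*(128 + 53) + (-5821 + 78*(-13))/(-74 - 13)) = -5122/(128*181 + (-5821 - 1014)/(-87)) = -5122/(23168 - 1/87*(-6835)) = -5122/(23168 + 6835/87) = -5122/2022451/87 = -5122*87/2022451 = -445614/2022451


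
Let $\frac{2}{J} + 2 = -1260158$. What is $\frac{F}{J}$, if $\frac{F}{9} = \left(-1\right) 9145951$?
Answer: $51864127254720$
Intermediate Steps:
$J = - \frac{1}{630080}$ ($J = \frac{2}{-2 - 1260158} = \frac{2}{-1260160} = 2 \left(- \frac{1}{1260160}\right) = - \frac{1}{630080} \approx -1.5871 \cdot 10^{-6}$)
$F = -82313559$ ($F = 9 \left(\left(-1\right) 9145951\right) = 9 \left(-9145951\right) = -82313559$)
$\frac{F}{J} = - \frac{82313559}{- \frac{1}{630080}} = \left(-82313559\right) \left(-630080\right) = 51864127254720$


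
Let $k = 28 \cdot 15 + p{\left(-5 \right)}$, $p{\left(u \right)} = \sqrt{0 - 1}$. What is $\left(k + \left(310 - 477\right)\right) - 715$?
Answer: $-462 + i \approx -462.0 + 1.0 i$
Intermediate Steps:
$p{\left(u \right)} = i$ ($p{\left(u \right)} = \sqrt{-1} = i$)
$k = 420 + i$ ($k = 28 \cdot 15 + i = 420 + i \approx 420.0 + 1.0 i$)
$\left(k + \left(310 - 477\right)\right) - 715 = \left(\left(420 + i\right) + \left(310 - 477\right)\right) - 715 = \left(\left(420 + i\right) - 167\right) - 715 = \left(253 + i\right) - 715 = -462 + i$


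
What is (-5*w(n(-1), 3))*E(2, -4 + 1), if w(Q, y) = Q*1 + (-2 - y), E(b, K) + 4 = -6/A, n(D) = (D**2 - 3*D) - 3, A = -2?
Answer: -20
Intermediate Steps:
n(D) = -3 + D**2 - 3*D
E(b, K) = -1 (E(b, K) = -4 - 6/(-2) = -4 - 6*(-1/2) = -4 + 3 = -1)
w(Q, y) = -2 + Q - y (w(Q, y) = Q + (-2 - y) = -2 + Q - y)
(-5*w(n(-1), 3))*E(2, -4 + 1) = -5*(-2 + (-3 + (-1)**2 - 3*(-1)) - 1*3)*(-1) = -5*(-2 + (-3 + 1 + 3) - 3)*(-1) = -5*(-2 + 1 - 3)*(-1) = -5*(-4)*(-1) = 20*(-1) = -20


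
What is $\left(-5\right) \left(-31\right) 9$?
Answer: $1395$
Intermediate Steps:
$\left(-5\right) \left(-31\right) 9 = 155 \cdot 9 = 1395$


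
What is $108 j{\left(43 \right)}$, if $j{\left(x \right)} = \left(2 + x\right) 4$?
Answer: $19440$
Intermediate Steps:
$j{\left(x \right)} = 8 + 4 x$
$108 j{\left(43 \right)} = 108 \left(8 + 4 \cdot 43\right) = 108 \left(8 + 172\right) = 108 \cdot 180 = 19440$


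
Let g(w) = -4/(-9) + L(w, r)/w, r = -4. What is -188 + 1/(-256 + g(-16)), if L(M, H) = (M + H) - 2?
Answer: -3440660/18301 ≈ -188.00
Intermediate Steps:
L(M, H) = -2 + H + M (L(M, H) = (H + M) - 2 = -2 + H + M)
g(w) = 4/9 + (-6 + w)/w (g(w) = -4/(-9) + (-2 - 4 + w)/w = -4*(-⅑) + (-6 + w)/w = 4/9 + (-6 + w)/w)
-188 + 1/(-256 + g(-16)) = -188 + 1/(-256 + (13/9 - 6/(-16))) = -188 + 1/(-256 + (13/9 - 6*(-1/16))) = -188 + 1/(-256 + (13/9 + 3/8)) = -188 + 1/(-256 + 131/72) = -188 + 1/(-18301/72) = -188 - 72/18301 = -3440660/18301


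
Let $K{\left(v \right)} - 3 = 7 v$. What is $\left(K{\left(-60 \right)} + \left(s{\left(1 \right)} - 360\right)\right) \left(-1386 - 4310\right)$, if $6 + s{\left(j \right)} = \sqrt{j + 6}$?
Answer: $4459968 - 5696 \sqrt{7} \approx 4.4449 \cdot 10^{6}$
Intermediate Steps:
$s{\left(j \right)} = -6 + \sqrt{6 + j}$ ($s{\left(j \right)} = -6 + \sqrt{j + 6} = -6 + \sqrt{6 + j}$)
$K{\left(v \right)} = 3 + 7 v$
$\left(K{\left(-60 \right)} + \left(s{\left(1 \right)} - 360\right)\right) \left(-1386 - 4310\right) = \left(\left(3 + 7 \left(-60\right)\right) - \left(366 - \sqrt{6 + 1}\right)\right) \left(-1386 - 4310\right) = \left(\left(3 - 420\right) - \left(366 - \sqrt{7}\right)\right) \left(-5696\right) = \left(-417 - \left(366 - \sqrt{7}\right)\right) \left(-5696\right) = \left(-783 + \sqrt{7}\right) \left(-5696\right) = 4459968 - 5696 \sqrt{7}$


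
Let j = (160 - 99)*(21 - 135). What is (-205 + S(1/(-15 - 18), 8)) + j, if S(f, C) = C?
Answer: -7151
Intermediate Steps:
j = -6954 (j = 61*(-114) = -6954)
(-205 + S(1/(-15 - 18), 8)) + j = (-205 + 8) - 6954 = -197 - 6954 = -7151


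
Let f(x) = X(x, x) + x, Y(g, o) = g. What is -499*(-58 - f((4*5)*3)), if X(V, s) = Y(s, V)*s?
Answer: 1855282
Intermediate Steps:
X(V, s) = s² (X(V, s) = s*s = s²)
f(x) = x + x² (f(x) = x² + x = x + x²)
-499*(-58 - f((4*5)*3)) = -499*(-58 - (4*5)*3*(1 + (4*5)*3)) = -499*(-58 - 20*3*(1 + 20*3)) = -499*(-58 - 60*(1 + 60)) = -499*(-58 - 60*61) = -499*(-58 - 1*3660) = -499*(-58 - 3660) = -499*(-3718) = 1855282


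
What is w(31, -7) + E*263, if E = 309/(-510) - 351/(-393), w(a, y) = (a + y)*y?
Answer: -2058949/22270 ≈ -92.454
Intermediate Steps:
w(a, y) = y*(a + y)
E = 6397/22270 (E = 309*(-1/510) - 351*(-1/393) = -103/170 + 117/131 = 6397/22270 ≈ 0.28725)
w(31, -7) + E*263 = -7*(31 - 7) + (6397/22270)*263 = -7*24 + 1682411/22270 = -168 + 1682411/22270 = -2058949/22270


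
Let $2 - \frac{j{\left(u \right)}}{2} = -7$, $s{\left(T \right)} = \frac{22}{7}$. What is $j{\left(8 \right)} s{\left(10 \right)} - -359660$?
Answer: $\frac{2518016}{7} \approx 3.5972 \cdot 10^{5}$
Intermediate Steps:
$s{\left(T \right)} = \frac{22}{7}$ ($s{\left(T \right)} = 22 \cdot \frac{1}{7} = \frac{22}{7}$)
$j{\left(u \right)} = 18$ ($j{\left(u \right)} = 4 - -14 = 4 + 14 = 18$)
$j{\left(8 \right)} s{\left(10 \right)} - -359660 = 18 \cdot \frac{22}{7} - -359660 = \frac{396}{7} + 359660 = \frac{2518016}{7}$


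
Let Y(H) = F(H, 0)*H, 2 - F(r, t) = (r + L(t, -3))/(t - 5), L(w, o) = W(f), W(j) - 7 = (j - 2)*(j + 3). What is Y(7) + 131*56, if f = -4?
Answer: 7378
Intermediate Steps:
W(j) = 7 + (-2 + j)*(3 + j) (W(j) = 7 + (j - 2)*(j + 3) = 7 + (-2 + j)*(3 + j))
L(w, o) = 13 (L(w, o) = 1 - 4 + (-4)² = 1 - 4 + 16 = 13)
F(r, t) = 2 - (13 + r)/(-5 + t) (F(r, t) = 2 - (r + 13)/(t - 5) = 2 - (13 + r)/(-5 + t))
Y(H) = H*(23/5 + H/5) (Y(H) = ((-23 - H + 2*0)/(-5 + 0))*H = ((-23 - H + 0)/(-5))*H = (-(-23 - H)/5)*H = (23/5 + H/5)*H = H*(23/5 + H/5))
Y(7) + 131*56 = (⅕)*7*(23 + 7) + 131*56 = (⅕)*7*30 + 7336 = 42 + 7336 = 7378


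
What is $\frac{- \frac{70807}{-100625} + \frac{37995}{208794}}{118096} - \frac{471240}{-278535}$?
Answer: $\frac{66452893684116949}{39278021171620000} \approx 1.6919$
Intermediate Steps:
$\frac{- \frac{70807}{-100625} + \frac{37995}{208794}}{118096} - \frac{471240}{-278535} = \left(\left(-70807\right) \left(- \frac{1}{100625}\right) + 37995 \cdot \frac{1}{208794}\right) \frac{1}{118096} - - \frac{31416}{18569} = \left(\frac{70807}{100625} + \frac{745}{4094}\right) \frac{1}{118096} + \frac{31416}{18569} = \frac{15863021}{17911250} \cdot \frac{1}{118096} + \frac{31416}{18569} = \frac{15863021}{2115246980000} + \frac{31416}{18569} = \frac{66452893684116949}{39278021171620000}$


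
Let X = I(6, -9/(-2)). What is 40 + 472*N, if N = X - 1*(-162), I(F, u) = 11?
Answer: 81696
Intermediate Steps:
X = 11
N = 173 (N = 11 - 1*(-162) = 11 + 162 = 173)
40 + 472*N = 40 + 472*173 = 40 + 81656 = 81696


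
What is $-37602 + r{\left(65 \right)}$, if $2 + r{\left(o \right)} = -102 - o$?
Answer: $-37771$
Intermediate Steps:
$r{\left(o \right)} = -104 - o$ ($r{\left(o \right)} = -2 - \left(102 + o\right) = -104 - o$)
$-37602 + r{\left(65 \right)} = -37602 - 169 = -37771$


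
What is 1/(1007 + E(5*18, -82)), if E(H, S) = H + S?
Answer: 1/1015 ≈ 0.00098522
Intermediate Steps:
1/(1007 + E(5*18, -82)) = 1/(1007 + (5*18 - 82)) = 1/(1007 + (90 - 82)) = 1/(1007 + 8) = 1/1015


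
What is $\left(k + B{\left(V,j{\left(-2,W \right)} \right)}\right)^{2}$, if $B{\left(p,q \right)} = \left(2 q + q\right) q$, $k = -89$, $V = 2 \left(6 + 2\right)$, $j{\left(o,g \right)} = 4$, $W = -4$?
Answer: $1681$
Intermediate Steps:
$V = 16$ ($V = 2 \cdot 8 = 16$)
$B{\left(p,q \right)} = 3 q^{2}$ ($B{\left(p,q \right)} = 3 q q = 3 q^{2}$)
$\left(k + B{\left(V,j{\left(-2,W \right)} \right)}\right)^{2} = \left(-89 + 3 \cdot 4^{2}\right)^{2} = \left(-89 + 3 \cdot 16\right)^{2} = \left(-89 + 48\right)^{2} = \left(-41\right)^{2} = 1681$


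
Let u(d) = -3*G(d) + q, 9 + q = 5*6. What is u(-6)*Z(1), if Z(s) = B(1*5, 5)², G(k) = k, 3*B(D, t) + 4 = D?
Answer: 13/3 ≈ 4.3333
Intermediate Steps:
B(D, t) = -4/3 + D/3
q = 21 (q = -9 + 5*6 = -9 + 30 = 21)
Z(s) = ⅑ (Z(s) = (-4/3 + (1*5)/3)² = (-4/3 + (⅓)*5)² = (-4/3 + 5/3)² = (⅓)² = ⅑)
u(d) = 21 - 3*d (u(d) = -3*d + 21 = 21 - 3*d)
u(-6)*Z(1) = (21 - 3*(-6))*(⅑) = (21 + 18)*(⅑) = 39*(⅑) = 13/3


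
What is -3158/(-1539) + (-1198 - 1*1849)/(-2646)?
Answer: 483163/150822 ≈ 3.2035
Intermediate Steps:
-3158/(-1539) + (-1198 - 1*1849)/(-2646) = -3158*(-1/1539) + (-1198 - 1849)*(-1/2646) = 3158/1539 - 3047*(-1/2646) = 3158/1539 + 3047/2646 = 483163/150822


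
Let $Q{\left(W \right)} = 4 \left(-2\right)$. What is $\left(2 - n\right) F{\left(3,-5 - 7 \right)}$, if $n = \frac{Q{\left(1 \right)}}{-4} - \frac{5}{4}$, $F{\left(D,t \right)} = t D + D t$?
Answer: $-90$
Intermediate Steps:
$Q{\left(W \right)} = -8$
$F{\left(D,t \right)} = 2 D t$ ($F{\left(D,t \right)} = D t + D t = 2 D t$)
$n = \frac{3}{4}$ ($n = - \frac{8}{-4} - \frac{5}{4} = \left(-8\right) \left(- \frac{1}{4}\right) - \frac{5}{4} = 2 - \frac{5}{4} = \frac{3}{4} \approx 0.75$)
$\left(2 - n\right) F{\left(3,-5 - 7 \right)} = \left(2 - \frac{3}{4}\right) 2 \cdot 3 \left(-5 - 7\right) = \frac{5 \cdot 2 \cdot 3 \left(-12\right)}{4} = \frac{5}{4} \left(-72\right) = -90$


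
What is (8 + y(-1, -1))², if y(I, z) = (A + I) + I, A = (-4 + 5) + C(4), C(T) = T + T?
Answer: 225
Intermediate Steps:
C(T) = 2*T
A = 9 (A = (-4 + 5) + 2*4 = 1 + 8 = 9)
y(I, z) = 9 + 2*I (y(I, z) = (9 + I) + I = 9 + 2*I)
(8 + y(-1, -1))² = (8 + (9 + 2*(-1)))² = (8 + (9 - 2))² = (8 + 7)² = 15² = 225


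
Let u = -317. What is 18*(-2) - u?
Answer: 281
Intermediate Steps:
18*(-2) - u = 18*(-2) - 1*(-317) = -36 + 317 = 281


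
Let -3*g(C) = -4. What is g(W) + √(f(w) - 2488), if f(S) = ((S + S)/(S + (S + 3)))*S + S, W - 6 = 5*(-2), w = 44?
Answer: 4/3 + 2*I*√4971603/91 ≈ 1.3333 + 49.005*I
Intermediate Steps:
W = -4 (W = 6 + 5*(-2) = 6 - 10 = -4)
g(C) = 4/3 (g(C) = -⅓*(-4) = 4/3)
f(S) = S + 2*S²/(3 + 2*S) (f(S) = ((2*S)/(S + (3 + S)))*S + S = ((2*S)/(3 + 2*S))*S + S = (2*S/(3 + 2*S))*S + S = 2*S²/(3 + 2*S) + S = S + 2*S²/(3 + 2*S))
g(W) + √(f(w) - 2488) = 4/3 + √(44*(3 + 4*44)/(3 + 2*44) - 2488) = 4/3 + √(44*(3 + 176)/(3 + 88) - 2488) = 4/3 + √(44*179/91 - 2488) = 4/3 + √(44*(1/91)*179 - 2488) = 4/3 + √(7876/91 - 2488) = 4/3 + √(-218532/91) = 4/3 + 2*I*√4971603/91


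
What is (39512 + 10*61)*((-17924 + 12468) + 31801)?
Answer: 1057014090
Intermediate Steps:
(39512 + 10*61)*((-17924 + 12468) + 31801) = (39512 + 610)*(-5456 + 31801) = 40122*26345 = 1057014090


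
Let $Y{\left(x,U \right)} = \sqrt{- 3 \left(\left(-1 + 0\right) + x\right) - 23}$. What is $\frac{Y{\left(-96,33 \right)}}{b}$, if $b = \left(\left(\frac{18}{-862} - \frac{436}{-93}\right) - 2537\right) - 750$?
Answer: $- \frac{40083 \sqrt{67}}{65782871} \approx -0.0049875$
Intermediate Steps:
$Y{\left(x,U \right)} = \sqrt{-20 - 3 x}$ ($Y{\left(x,U \right)} = \sqrt{- 3 \left(-1 + x\right) - 23} = \sqrt{\left(3 - 3 x\right) - 23} = \sqrt{-20 - 3 x}$)
$b = - \frac{131565742}{40083}$ ($b = \left(\left(18 \left(- \frac{1}{862}\right) - - \frac{436}{93}\right) - 2537\right) - 750 = \left(\left(- \frac{9}{431} + \frac{436}{93}\right) - 2537\right) - 750 = \left(\frac{187079}{40083} - 2537\right) - 750 = - \frac{101503492}{40083} - 750 = - \frac{131565742}{40083} \approx -3282.3$)
$\frac{Y{\left(-96,33 \right)}}{b} = \frac{\sqrt{-20 - -288}}{- \frac{131565742}{40083}} = \sqrt{-20 + 288} \left(- \frac{40083}{131565742}\right) = \sqrt{268} \left(- \frac{40083}{131565742}\right) = 2 \sqrt{67} \left(- \frac{40083}{131565742}\right) = - \frac{40083 \sqrt{67}}{65782871}$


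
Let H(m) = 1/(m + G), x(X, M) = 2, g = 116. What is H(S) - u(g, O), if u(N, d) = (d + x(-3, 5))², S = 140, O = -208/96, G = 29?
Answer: -133/6084 ≈ -0.021861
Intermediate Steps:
O = -13/6 (O = -208*1/96 = -13/6 ≈ -2.1667)
u(N, d) = (2 + d)² (u(N, d) = (d + 2)² = (2 + d)²)
H(m) = 1/(29 + m) (H(m) = 1/(m + 29) = 1/(29 + m))
H(S) - u(g, O) = 1/(29 + 140) - (2 - 13/6)² = 1/169 - (-⅙)² = 1/169 - 1*1/36 = 1/169 - 1/36 = -133/6084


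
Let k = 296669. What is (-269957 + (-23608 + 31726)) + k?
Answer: 34830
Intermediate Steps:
(-269957 + (-23608 + 31726)) + k = (-269957 + (-23608 + 31726)) + 296669 = (-269957 + 8118) + 296669 = -261839 + 296669 = 34830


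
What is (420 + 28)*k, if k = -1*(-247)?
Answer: 110656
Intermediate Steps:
k = 247
(420 + 28)*k = (420 + 28)*247 = 448*247 = 110656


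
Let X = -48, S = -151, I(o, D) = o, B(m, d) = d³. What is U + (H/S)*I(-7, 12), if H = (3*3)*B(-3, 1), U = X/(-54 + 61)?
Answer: -6807/1057 ≈ -6.4399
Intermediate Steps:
U = -48/7 (U = -48/(-54 + 61) = -48/7 ≈ -6.8571)
H = 9 (H = (3*3)*1³ = 9*1 = 9)
U + (H/S)*I(-7, 12) = -48/7 + (9/(-151))*(-7) = -48/7 + (9*(-1/151))*(-7) = -48/7 - 9/151*(-7) = -48/7 + 63/151 = -6807/1057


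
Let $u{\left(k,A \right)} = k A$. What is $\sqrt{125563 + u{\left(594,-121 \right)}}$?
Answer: $\sqrt{53689} \approx 231.71$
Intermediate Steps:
$u{\left(k,A \right)} = A k$
$\sqrt{125563 + u{\left(594,-121 \right)}} = \sqrt{125563 - 71874} = \sqrt{53689}$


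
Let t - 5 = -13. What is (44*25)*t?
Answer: -8800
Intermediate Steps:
t = -8 (t = 5 - 13 = -8)
(44*25)*t = (44*25)*(-8) = 1100*(-8) = -8800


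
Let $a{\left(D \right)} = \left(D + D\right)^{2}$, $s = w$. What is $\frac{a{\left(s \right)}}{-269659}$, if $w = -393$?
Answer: $- \frac{617796}{269659} \approx -2.291$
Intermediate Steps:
$s = -393$
$a{\left(D \right)} = 4 D^{2}$ ($a{\left(D \right)} = \left(2 D\right)^{2} = 4 D^{2}$)
$\frac{a{\left(s \right)}}{-269659} = \frac{4 \left(-393\right)^{2}}{-269659} = 4 \cdot 154449 \left(- \frac{1}{269659}\right) = 617796 \left(- \frac{1}{269659}\right) = - \frac{617796}{269659}$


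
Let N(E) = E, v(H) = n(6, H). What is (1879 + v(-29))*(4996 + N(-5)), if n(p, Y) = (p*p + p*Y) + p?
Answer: 8719277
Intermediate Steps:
n(p, Y) = p + p² + Y*p (n(p, Y) = (p² + Y*p) + p = p + p² + Y*p)
v(H) = 42 + 6*H (v(H) = 6*(1 + H + 6) = 6*(7 + H) = 42 + 6*H)
(1879 + v(-29))*(4996 + N(-5)) = (1879 + (42 + 6*(-29)))*(4996 - 5) = (1879 + (42 - 174))*4991 = (1879 - 132)*4991 = 1747*4991 = 8719277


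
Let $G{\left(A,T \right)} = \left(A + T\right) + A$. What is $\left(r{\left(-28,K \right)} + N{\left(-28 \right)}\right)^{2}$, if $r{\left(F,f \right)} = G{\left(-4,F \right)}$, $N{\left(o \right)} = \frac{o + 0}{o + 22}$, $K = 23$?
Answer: $\frac{8836}{9} \approx 981.78$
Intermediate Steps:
$N{\left(o \right)} = \frac{o}{22 + o}$
$G{\left(A,T \right)} = T + 2 A$
$r{\left(F,f \right)} = -8 + F$ ($r{\left(F,f \right)} = F + 2 \left(-4\right) = F - 8 = -8 + F$)
$\left(r{\left(-28,K \right)} + N{\left(-28 \right)}\right)^{2} = \left(\left(-8 - 28\right) - \frac{28}{22 - 28}\right)^{2} = \left(-36 - \frac{28}{-6}\right)^{2} = \left(-36 - - \frac{14}{3}\right)^{2} = \left(-36 + \frac{14}{3}\right)^{2} = \left(- \frac{94}{3}\right)^{2} = \frac{8836}{9}$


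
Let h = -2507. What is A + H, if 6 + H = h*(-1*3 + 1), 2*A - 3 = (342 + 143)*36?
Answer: 27479/2 ≈ 13740.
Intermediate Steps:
A = 17463/2 (A = 3/2 + ((342 + 143)*36)/2 = 3/2 + (485*36)/2 = 3/2 + (½)*17460 = 3/2 + 8730 = 17463/2 ≈ 8731.5)
H = 5008 (H = -6 - 2507*(-1*3 + 1) = -6 - 2507*(-3 + 1) = -6 - 2507*(-2) = -6 + 5014 = 5008)
A + H = 17463/2 + 5008 = 27479/2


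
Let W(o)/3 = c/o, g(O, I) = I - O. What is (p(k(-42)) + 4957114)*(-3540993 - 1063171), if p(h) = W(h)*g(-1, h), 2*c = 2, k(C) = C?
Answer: -159763655144234/7 ≈ -2.2823e+13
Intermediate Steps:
c = 1 (c = (½)*2 = 1)
W(o) = 3/o (W(o) = 3*(1/o) = 3/o)
p(h) = 3*(1 + h)/h (p(h) = (3/h)*(h - 1*(-1)) = (3/h)*(h + 1) = (3/h)*(1 + h) = 3*(1 + h)/h)
(p(k(-42)) + 4957114)*(-3540993 - 1063171) = ((3 + 3/(-42)) + 4957114)*(-3540993 - 1063171) = ((3 + 3*(-1/42)) + 4957114)*(-4604164) = ((3 - 1/14) + 4957114)*(-4604164) = (41/14 + 4957114)*(-4604164) = (69399637/14)*(-4604164) = -159763655144234/7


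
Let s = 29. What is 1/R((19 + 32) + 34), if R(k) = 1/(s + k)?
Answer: 114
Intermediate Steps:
R(k) = 1/(29 + k)
1/R((19 + 32) + 34) = 1/(1/(29 + ((19 + 32) + 34))) = 1/(1/(29 + (51 + 34))) = 1/(1/(29 + 85)) = 1/(1/114) = 114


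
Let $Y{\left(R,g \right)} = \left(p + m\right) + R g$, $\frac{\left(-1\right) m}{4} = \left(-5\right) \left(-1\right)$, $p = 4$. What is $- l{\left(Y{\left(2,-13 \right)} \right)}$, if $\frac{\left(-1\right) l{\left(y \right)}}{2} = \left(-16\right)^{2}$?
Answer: $512$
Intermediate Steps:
$m = -20$ ($m = - 4 \left(\left(-5\right) \left(-1\right)\right) = \left(-4\right) 5 = -20$)
$Y{\left(R,g \right)} = -16 + R g$ ($Y{\left(R,g \right)} = \left(4 - 20\right) + R g = -16 + R g$)
$l{\left(y \right)} = -512$ ($l{\left(y \right)} = - 2 \left(-16\right)^{2} = \left(-2\right) 256 = -512$)
$- l{\left(Y{\left(2,-13 \right)} \right)} = \left(-1\right) \left(-512\right) = 512$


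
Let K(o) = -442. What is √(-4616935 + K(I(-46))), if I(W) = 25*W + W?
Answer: I*√4617377 ≈ 2148.8*I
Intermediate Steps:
I(W) = 26*W
√(-4616935 + K(I(-46))) = √(-4616935 - 442) = √(-4617377) = I*√4617377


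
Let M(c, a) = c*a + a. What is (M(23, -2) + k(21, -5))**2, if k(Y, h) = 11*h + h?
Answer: 11664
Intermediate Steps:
M(c, a) = a + a*c (M(c, a) = a*c + a = a + a*c)
k(Y, h) = 12*h
(M(23, -2) + k(21, -5))**2 = (-2*(1 + 23) + 12*(-5))**2 = (-2*24 - 60)**2 = (-48 - 60)**2 = (-108)**2 = 11664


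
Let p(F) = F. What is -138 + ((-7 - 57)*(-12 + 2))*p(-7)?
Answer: -4618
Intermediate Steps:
-138 + ((-7 - 57)*(-12 + 2))*p(-7) = -138 + ((-7 - 57)*(-12 + 2))*(-7) = -138 - 64*(-10)*(-7) = -138 + 640*(-7) = -138 - 4480 = -4618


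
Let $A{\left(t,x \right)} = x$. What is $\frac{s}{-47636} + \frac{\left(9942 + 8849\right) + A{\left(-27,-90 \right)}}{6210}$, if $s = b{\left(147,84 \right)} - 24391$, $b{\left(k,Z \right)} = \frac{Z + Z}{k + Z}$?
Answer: $\frac{5732674363}{1627007580} \approx 3.5234$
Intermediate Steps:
$b{\left(k,Z \right)} = \frac{2 Z}{Z + k}$
$s = - \frac{268293}{11}$ ($s = 2 \cdot 84 \frac{1}{84 + 147} - 24391 = 2 \cdot 84 \cdot \frac{1}{231} - 24391 = \frac{8}{11} - 24391 = - \frac{268293}{11} \approx -24390.0$)
$\frac{s}{-47636} + \frac{\left(9942 + 8849\right) + A{\left(-27,-90 \right)}}{6210} = - \frac{268293}{11 \left(-47636\right)} + \frac{\left(9942 + 8849\right) - 90}{6210} = \left(- \frac{268293}{11}\right) \left(- \frac{1}{47636}\right) + \left(18791 - 90\right) \frac{1}{6210} = \frac{268293}{523996} + 18701 \cdot \frac{1}{6210} = \frac{268293}{523996} + \frac{18701}{6210} = \frac{5732674363}{1627007580}$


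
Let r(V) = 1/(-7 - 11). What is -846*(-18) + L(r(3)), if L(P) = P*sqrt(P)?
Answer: 15228 - I*sqrt(2)/108 ≈ 15228.0 - 0.013095*I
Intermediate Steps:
r(V) = -1/18 (r(V) = 1/(-18) = -1/18)
L(P) = P**(3/2)
-846*(-18) + L(r(3)) = -846*(-18) + (-1/18)**(3/2) = 15228 - I*sqrt(2)/108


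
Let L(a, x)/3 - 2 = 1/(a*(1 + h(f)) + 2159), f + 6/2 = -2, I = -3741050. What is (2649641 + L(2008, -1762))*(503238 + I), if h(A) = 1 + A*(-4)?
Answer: -132503563977999792/15445 ≈ -8.5791e+12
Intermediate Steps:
f = -5 (f = -3 - 2 = -5)
h(A) = 1 - 4*A
L(a, x) = 6 + 3/(2159 + 22*a) (L(a, x) = 6 + 3/(a*(1 + (1 - 4*(-5))) + 2159) = 6 + 3/(a*(1 + (1 + 20)) + 2159) = 6 + 3/(a*(1 + 21) + 2159) = 6 + 3/(a*22 + 2159) = 6 + 3/(22*a + 2159) = 6 + 3/(2159 + 22*a))
(2649641 + L(2008, -1762))*(503238 + I) = (2649641 + 3*(4319 + 44*2008)/(2159 + 22*2008))*(503238 - 3741050) = (2649641 + 3*(4319 + 88352)/(2159 + 44176))*(-3237812) = (2649641 + 3*92671/46335)*(-3237812) = (2649641 + 3*(1/46335)*92671)*(-3237812) = (2649641 + 92671/15445)*(-3237812) = (40923797916/15445)*(-3237812) = -132503563977999792/15445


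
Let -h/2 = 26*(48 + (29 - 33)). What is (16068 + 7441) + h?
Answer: 21221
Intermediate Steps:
h = -2288 (h = -52*(48 + (29 - 33)) = -52*(48 - 4) = -52*44 = -2*1144 = -2288)
(16068 + 7441) + h = (16068 + 7441) - 2288 = 23509 - 2288 = 21221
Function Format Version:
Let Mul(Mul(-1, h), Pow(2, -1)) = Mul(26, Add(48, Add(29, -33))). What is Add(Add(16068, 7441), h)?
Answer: 21221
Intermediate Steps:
h = -2288 (h = Mul(-2, Mul(26, Add(48, Add(29, -33)))) = Mul(-2, Mul(26, Add(48, -4))) = Mul(-2, Mul(26, 44)) = Mul(-2, 1144) = -2288)
Add(Add(16068, 7441), h) = Add(Add(16068, 7441), -2288) = Add(23509, -2288) = 21221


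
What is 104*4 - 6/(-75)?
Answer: 10402/25 ≈ 416.08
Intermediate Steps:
104*4 - 6/(-75) = 416 - 6*(-1/75) = 416 + 2/25 = 10402/25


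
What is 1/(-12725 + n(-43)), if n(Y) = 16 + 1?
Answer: -1/12708 ≈ -7.8691e-5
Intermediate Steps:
n(Y) = 17
1/(-12725 + n(-43)) = 1/(-12725 + 17) = 1/(-12708) = -1/12708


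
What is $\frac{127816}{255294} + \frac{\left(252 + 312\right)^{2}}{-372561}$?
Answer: $- \frac{430624916}{1219392153} \approx -0.35315$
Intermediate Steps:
$\frac{127816}{255294} + \frac{\left(252 + 312\right)^{2}}{-372561} = 127816 \cdot \frac{1}{255294} + 564^{2} \left(- \frac{1}{372561}\right) = \frac{4916}{9819} + 318096 \left(- \frac{1}{372561}\right) = \frac{4916}{9819} - \frac{106032}{124187} = - \frac{430624916}{1219392153}$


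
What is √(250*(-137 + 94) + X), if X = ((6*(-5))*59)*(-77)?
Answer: 2*√31385 ≈ 354.32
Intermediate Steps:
X = 136290 (X = -30*59*(-77) = -1770*(-77) = 136290)
√(250*(-137 + 94) + X) = √(250*(-137 + 94) + 136290) = √(250*(-43) + 136290) = √(-10750 + 136290) = √125540 = 2*√31385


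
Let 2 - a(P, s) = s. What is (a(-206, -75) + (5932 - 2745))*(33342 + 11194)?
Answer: 145365504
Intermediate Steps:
a(P, s) = 2 - s
(a(-206, -75) + (5932 - 2745))*(33342 + 11194) = ((2 - 1*(-75)) + (5932 - 2745))*(33342 + 11194) = ((2 + 75) + 3187)*44536 = (77 + 3187)*44536 = 3264*44536 = 145365504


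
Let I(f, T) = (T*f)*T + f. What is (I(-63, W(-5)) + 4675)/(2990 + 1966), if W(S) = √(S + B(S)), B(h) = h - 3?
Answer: 5431/4956 ≈ 1.0958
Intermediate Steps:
B(h) = -3 + h
W(S) = √(-3 + 2*S) (W(S) = √(S + (-3 + S)) = √(-3 + 2*S))
I(f, T) = f + f*T² (I(f, T) = f*T² + f = f + f*T²)
(I(-63, W(-5)) + 4675)/(2990 + 1966) = (-63*(1 + (√(-3 + 2*(-5)))²) + 4675)/(2990 + 1966) = (-63*(1 + (√(-3 - 10))²) + 4675)/4956 = (-63*(1 + (√(-13))²) + 4675)*(1/4956) = (-63*(1 + (I*√13)²) + 4675)*(1/4956) = (-63*(1 - 13) + 4675)*(1/4956) = (-63*(-12) + 4675)*(1/4956) = (756 + 4675)*(1/4956) = 5431*(1/4956) = 5431/4956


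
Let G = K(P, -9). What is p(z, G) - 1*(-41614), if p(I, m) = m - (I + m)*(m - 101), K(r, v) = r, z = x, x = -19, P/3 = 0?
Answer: 39695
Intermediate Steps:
P = 0 (P = 3*0 = 0)
z = -19
G = 0
p(I, m) = m - (-101 + m)*(I + m) (p(I, m) = m - (I + m)*(-101 + m) = m - (-101 + m)*(I + m))
p(z, G) - 1*(-41614) = (-1*0**2 + 101*(-19) + 102*0 - 1*(-19)*0) - 1*(-41614) = (-1*0 - 1919 + 0 + 0) + 41614 = (0 - 1919 + 0 + 0) + 41614 = -1919 + 41614 = 39695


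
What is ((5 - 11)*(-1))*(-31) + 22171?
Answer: 21985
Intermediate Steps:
((5 - 11)*(-1))*(-31) + 22171 = -6*(-1)*(-31) + 22171 = 6*(-31) + 22171 = -186 + 22171 = 21985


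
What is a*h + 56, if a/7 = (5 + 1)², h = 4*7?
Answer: 7112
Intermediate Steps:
h = 28
a = 252 (a = 7*(5 + 1)² = 7*6² = 7*36 = 252)
a*h + 56 = 252*28 + 56 = 7056 + 56 = 7112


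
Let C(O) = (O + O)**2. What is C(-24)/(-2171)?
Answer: -2304/2171 ≈ -1.0613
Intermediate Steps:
C(O) = 4*O**2 (C(O) = (2*O)**2 = 4*O**2)
C(-24)/(-2171) = (4*(-24)**2)/(-2171) = (4*576)*(-1/2171) = 2304*(-1/2171) = -2304/2171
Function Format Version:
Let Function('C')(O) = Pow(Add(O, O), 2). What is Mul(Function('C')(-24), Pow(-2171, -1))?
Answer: Rational(-2304, 2171) ≈ -1.0613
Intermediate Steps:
Function('C')(O) = Mul(4, Pow(O, 2)) (Function('C')(O) = Pow(Mul(2, O), 2) = Mul(4, Pow(O, 2)))
Mul(Function('C')(-24), Pow(-2171, -1)) = Mul(Mul(4, Pow(-24, 2)), Pow(-2171, -1)) = Mul(Mul(4, 576), Rational(-1, 2171)) = Mul(2304, Rational(-1, 2171)) = Rational(-2304, 2171)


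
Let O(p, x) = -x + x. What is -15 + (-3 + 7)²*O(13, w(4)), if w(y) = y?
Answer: -15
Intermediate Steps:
O(p, x) = 0
-15 + (-3 + 7)²*O(13, w(4)) = -15 + (-3 + 7)²*0 = -15 + 4²*0 = -15 + 16*0 = -15 + 0 = -15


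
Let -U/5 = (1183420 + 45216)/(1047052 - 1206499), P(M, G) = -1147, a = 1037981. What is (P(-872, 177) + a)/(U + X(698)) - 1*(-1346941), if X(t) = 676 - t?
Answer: 1857487823692/1317673 ≈ 1.4097e+6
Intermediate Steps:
U = 6143180/159447 (U = -5*(1183420 + 45216)/(1047052 - 1206499) = -6143180/(-159447) = -6143180*(-1)/159447 = -5*(-1228636/159447) = 6143180/159447 ≈ 38.528)
(P(-872, 177) + a)/(U + X(698)) - 1*(-1346941) = (-1147 + 1037981)/(6143180/159447 + (676 - 1*698)) - 1*(-1346941) = 1036834/(6143180/159447 + (676 - 698)) + 1346941 = 1036834/(6143180/159447 - 22) + 1346941 = 1036834/(2635346/159447) + 1346941 = 1036834*(159447/2635346) + 1346941 = 82660035399/1317673 + 1346941 = 1857487823692/1317673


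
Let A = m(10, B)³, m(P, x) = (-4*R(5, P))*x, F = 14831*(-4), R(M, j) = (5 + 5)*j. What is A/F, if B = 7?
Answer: 5488000000/14831 ≈ 3.7004e+5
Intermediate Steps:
R(M, j) = 10*j
F = -59324
m(P, x) = -40*P*x (m(P, x) = (-40*P)*x = -40*P*x)
A = -21952000000 (A = (-40*10*7)³ = (-2800)³ = -21952000000)
A/F = -21952000000/(-59324) = -21952000000*(-1/59324) = 5488000000/14831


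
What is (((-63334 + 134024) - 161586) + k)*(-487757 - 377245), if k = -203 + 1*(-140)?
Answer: 78921917478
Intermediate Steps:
k = -343 (k = -203 - 140 = -343)
(((-63334 + 134024) - 161586) + k)*(-487757 - 377245) = (((-63334 + 134024) - 161586) - 343)*(-487757 - 377245) = ((70690 - 161586) - 343)*(-865002) = (-90896 - 343)*(-865002) = -91239*(-865002) = 78921917478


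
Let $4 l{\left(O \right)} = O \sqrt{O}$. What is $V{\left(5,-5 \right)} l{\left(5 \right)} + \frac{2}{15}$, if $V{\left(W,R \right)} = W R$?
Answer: $\frac{2}{15} - \frac{125 \sqrt{5}}{4} \approx -69.744$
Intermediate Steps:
$V{\left(W,R \right)} = R W$
$l{\left(O \right)} = \frac{O^{\frac{3}{2}}}{4}$ ($l{\left(O \right)} = \frac{O \sqrt{O}}{4} = \frac{O^{\frac{3}{2}}}{4}$)
$V{\left(5,-5 \right)} l{\left(5 \right)} + \frac{2}{15} = \left(-5\right) 5 \frac{5^{\frac{3}{2}}}{4} + \frac{2}{15} = - 25 \frac{5 \sqrt{5}}{4} + 2 \cdot \frac{1}{15} = - 25 \frac{5 \sqrt{5}}{4} + \frac{2}{15} = - \frac{125 \sqrt{5}}{4} + \frac{2}{15} = \frac{2}{15} - \frac{125 \sqrt{5}}{4}$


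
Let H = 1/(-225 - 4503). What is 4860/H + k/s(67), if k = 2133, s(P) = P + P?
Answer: -3079060587/134 ≈ -2.2978e+7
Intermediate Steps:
H = -1/4728 (H = 1/(-4728) = -1/4728 ≈ -0.00021151)
s(P) = 2*P
4860/H + k/s(67) = 4860/(-1/4728) + 2133/((2*67)) = 4860*(-4728) + 2133/134 = -22978080 + 2133*(1/134) = -22978080 + 2133/134 = -3079060587/134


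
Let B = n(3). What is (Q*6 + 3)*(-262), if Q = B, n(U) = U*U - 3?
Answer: -10218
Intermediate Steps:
n(U) = -3 + U² (n(U) = U² - 3 = -3 + U²)
B = 6 (B = -3 + 3² = -3 + 9 = 6)
Q = 6
(Q*6 + 3)*(-262) = (6*6 + 3)*(-262) = (36 + 3)*(-262) = 39*(-262) = -10218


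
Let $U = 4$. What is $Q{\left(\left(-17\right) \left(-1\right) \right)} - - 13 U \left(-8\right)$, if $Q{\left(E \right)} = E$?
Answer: $-399$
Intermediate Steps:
$Q{\left(\left(-17\right) \left(-1\right) \right)} - - 13 U \left(-8\right) = \left(-17\right) \left(-1\right) - \left(-13\right) 4 \left(-8\right) = 17 - \left(-52\right) \left(-8\right) = 17 - 416 = -399$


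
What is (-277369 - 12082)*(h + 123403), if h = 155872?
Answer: -80836428025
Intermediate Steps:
(-277369 - 12082)*(h + 123403) = (-277369 - 12082)*(155872 + 123403) = -289451*279275 = -80836428025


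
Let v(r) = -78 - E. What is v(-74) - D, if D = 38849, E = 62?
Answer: -38989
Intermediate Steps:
v(r) = -140 (v(r) = -78 - 1*62 = -78 - 62 = -140)
v(-74) - D = -140 - 1*38849 = -140 - 38849 = -38989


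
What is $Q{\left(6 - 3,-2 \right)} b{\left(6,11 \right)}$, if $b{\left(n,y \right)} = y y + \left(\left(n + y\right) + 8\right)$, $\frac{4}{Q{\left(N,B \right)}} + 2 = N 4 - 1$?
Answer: $\frac{584}{9} \approx 64.889$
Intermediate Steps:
$Q{\left(N,B \right)} = \frac{4}{-3 + 4 N}$ ($Q{\left(N,B \right)} = \frac{4}{-2 + \left(N 4 - 1\right)} = \frac{4}{-2 + \left(4 N - 1\right)} = \frac{4}{-2 + \left(-1 + 4 N\right)} = \frac{4}{-3 + 4 N}$)
$b{\left(n,y \right)} = 8 + n + y + y^{2}$ ($b{\left(n,y \right)} = y^{2} + \left(8 + n + y\right) = 8 + n + y + y^{2}$)
$Q{\left(6 - 3,-2 \right)} b{\left(6,11 \right)} = \frac{4}{-3 + 4 \left(6 - 3\right)} \left(8 + 6 + 11 + 11^{2}\right) = \frac{4}{-3 + 4 \cdot 3} \left(8 + 6 + 11 + 121\right) = \frac{4}{-3 + 12} \cdot 146 = \frac{4}{9} \cdot 146 = \frac{584}{9}$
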